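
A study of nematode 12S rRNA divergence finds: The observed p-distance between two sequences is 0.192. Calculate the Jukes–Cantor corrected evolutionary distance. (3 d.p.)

d = −(3/4) ln(1 − 4p/3) = −0.75 ln(1 − 0.256) = −0.75 ln(0.744)
  = −0.75 × (-0.295714) = 0.221786 substitutions/site.

0.222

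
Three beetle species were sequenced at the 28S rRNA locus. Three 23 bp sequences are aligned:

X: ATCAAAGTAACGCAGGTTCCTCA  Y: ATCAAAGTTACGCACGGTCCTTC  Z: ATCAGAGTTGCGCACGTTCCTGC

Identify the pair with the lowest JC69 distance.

X–Y: 5/23 differ, p = 0.217, d = 0.257.
X–Z: 6/23 differ, p = 0.261, d = 0.321.
Y–Z: 4/23 differ, p = 0.174, d = 0.198.
The smallest distance is between Y and Z.

Y and Z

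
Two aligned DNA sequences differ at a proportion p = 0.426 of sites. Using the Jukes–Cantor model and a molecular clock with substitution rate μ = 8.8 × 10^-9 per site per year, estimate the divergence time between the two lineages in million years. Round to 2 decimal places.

d = −(3/4) ln(1 − 4p/3) = −0.75 ln(1 − 0.568) = −0.75 ln(0.432)
  = −0.75 × (-0.839330) = 0.629498 substitutions/site.
Under a molecular clock d = 2μt, so t = d/(2μ) = 0.629498 / (2 × 8.8 × 10^-9) = 35.77 million years.

35.77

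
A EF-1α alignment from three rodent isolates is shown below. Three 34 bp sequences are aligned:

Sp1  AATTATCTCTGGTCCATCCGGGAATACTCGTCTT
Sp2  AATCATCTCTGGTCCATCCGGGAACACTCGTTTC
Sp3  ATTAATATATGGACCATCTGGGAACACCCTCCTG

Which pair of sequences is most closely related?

Sp1 and Sp2

Sp1–Sp2: 4/34 differ, p = 0.118, d = 0.128.
Sp1–Sp3: 11/34 differ, p = 0.324, d = 0.423.
Sp2–Sp3: 11/34 differ, p = 0.324, d = 0.423.
The smallest distance is between Sp1 and Sp2.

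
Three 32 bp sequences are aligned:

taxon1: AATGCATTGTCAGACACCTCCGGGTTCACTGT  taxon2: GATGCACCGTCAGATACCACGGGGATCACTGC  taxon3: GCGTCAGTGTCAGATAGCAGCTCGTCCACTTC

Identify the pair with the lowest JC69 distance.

taxon1–taxon2: 8/32 differ, p = 0.250, d = 0.304.
taxon1–taxon3: 14/32 differ, p = 0.438, d = 0.657.
taxon2–taxon3: 13/32 differ, p = 0.406, d = 0.585.
The smallest distance is between taxon1 and taxon2.

taxon1 and taxon2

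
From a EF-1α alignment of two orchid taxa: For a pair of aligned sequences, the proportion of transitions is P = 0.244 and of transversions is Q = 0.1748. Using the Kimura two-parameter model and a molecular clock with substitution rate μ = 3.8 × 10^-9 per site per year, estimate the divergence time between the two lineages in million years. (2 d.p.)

Under the Kimura two-parameter model, d = −½ ln(1 − 2P − Q) − ¼ ln(1 − 2Q).
1 − 2P − Q = 0.3372, giving −½ ln(0.3372) = 0.543540.
1 − 2Q = 0.6504, giving −¼ ln(0.6504) = 0.107542.
d = 0.543540 + 0.107542 = 0.651082.
Under a molecular clock d = 2μt, so t = d/(2μ) = 0.651082 / (2 × 3.8 × 10^-9) = 85.67 million years.

85.67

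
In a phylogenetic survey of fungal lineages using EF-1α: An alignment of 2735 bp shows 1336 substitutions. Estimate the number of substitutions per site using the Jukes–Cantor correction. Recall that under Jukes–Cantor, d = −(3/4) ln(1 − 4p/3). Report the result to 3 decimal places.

0.790

p = 1336/2735 ≈ 0.488483.
d = −(3/4) ln(1 − 4p/3) = −0.75 ln(1 − 0.651311) = −0.75 ln(0.348689)
  = −0.75 × (-1.053575) = 0.790181 substitutions/site.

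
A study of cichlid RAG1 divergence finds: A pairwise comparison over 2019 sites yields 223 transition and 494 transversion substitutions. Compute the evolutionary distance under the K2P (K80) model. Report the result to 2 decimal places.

P = 223/2019 ≈ 0.110451 and Q = 494/2019 ≈ 0.244676.
Under the Kimura two-parameter model, d = −½ ln(1 − 2P − Q) − ¼ ln(1 − 2Q).
1 − 2P − Q = 0.534422, giving −½ ln(0.534422) = 0.313285.
1 − 2Q = 0.510648, giving −¼ ln(0.510648) = 0.168019.
d = 0.313285 + 0.168019 = 0.481304.

0.48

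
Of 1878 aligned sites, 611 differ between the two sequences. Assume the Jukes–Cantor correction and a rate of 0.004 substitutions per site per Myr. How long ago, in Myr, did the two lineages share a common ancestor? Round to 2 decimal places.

53.32

p = 611/1878 ≈ 0.325346.
d = −(3/4) ln(1 − 4p/3) = −0.75 ln(1 − 0.433795) = −0.75 ln(0.566205)
  = −0.75 × (-0.568799) = 0.426599 substitutions/site.
Under a molecular clock d = 2μt, so t = d/(2μ) = 0.426599 / (2 × 0.004) = 53.32 Myr.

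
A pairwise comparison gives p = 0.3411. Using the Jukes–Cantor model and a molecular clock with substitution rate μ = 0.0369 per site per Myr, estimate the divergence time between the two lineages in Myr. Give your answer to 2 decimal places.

6.16

d = −(3/4) ln(1 − 4p/3) = −0.75 ln(1 − 0.4548) = −0.75 ln(0.5452)
  = −0.75 × (-0.606603) = 0.454952 substitutions/site.
Under a molecular clock d = 2μt, so t = d/(2μ) = 0.454952 / (2 × 0.0369) = 6.16 Myr.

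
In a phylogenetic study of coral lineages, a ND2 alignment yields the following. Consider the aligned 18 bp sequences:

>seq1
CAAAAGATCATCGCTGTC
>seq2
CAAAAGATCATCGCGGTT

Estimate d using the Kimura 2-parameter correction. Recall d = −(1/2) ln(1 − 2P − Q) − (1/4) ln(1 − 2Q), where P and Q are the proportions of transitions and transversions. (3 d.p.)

Of 18 sites, 1 differences are transitions and 1 are transversions, so P = 1/18 ≈ 0.055556 and Q = 1/18 ≈ 0.055556.
Under the Kimura two-parameter model, d = −½ ln(1 − 2P − Q) − ¼ ln(1 − 2Q).
1 − 2P − Q = 0.833332, giving −½ ln(0.833332) = 0.091162.
1 − 2Q = 0.888888, giving −¼ ln(0.888888) = 0.029446.
d = 0.091162 + 0.029446 = 0.120608.

0.121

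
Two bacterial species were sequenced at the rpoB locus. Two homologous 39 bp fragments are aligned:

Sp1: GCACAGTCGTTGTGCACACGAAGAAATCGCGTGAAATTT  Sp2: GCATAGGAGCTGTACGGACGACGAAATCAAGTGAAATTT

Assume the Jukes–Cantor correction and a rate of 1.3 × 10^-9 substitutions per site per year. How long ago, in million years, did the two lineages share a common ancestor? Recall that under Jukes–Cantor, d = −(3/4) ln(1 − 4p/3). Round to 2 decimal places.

The sequences differ at 10 of 39 sites (4, 7, 8, 10, 14, 16, 17, 22, 29, 30), so p = 10/39 ≈ 0.25641.
d = −(3/4) ln(1 − 4p/3) = −0.75 ln(1 − 0.34188) = −0.75 ln(0.65812)
  = −0.75 × (-0.418368) = 0.313776 substitutions/site.
Under a molecular clock d = 2μt, so t = d/(2μ) = 0.313776 / (2 × 1.3 × 10^-9) = 120.68 million years.

120.68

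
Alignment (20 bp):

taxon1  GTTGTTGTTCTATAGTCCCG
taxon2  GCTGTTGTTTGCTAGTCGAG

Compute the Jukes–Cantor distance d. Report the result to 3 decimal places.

0.383

The sequences differ at 6 of 20 sites (2, 10, 11, 12, 18, 19), so p = 6/20 = 0.3.
d = −(3/4) ln(1 − 4p/3) = −0.75 ln(1 − 0.4) = −0.75 ln(0.6)
  = −0.75 × (-0.510826) = 0.383120 substitutions/site.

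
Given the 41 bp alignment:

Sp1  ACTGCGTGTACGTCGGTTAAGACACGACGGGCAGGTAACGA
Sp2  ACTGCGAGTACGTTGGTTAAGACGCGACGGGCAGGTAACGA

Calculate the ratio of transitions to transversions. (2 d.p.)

2.00

Transitions are A↔G and C↔T; transversions are all other mismatches.
Transitions: 2. Transversions: 1.
R = 2/1 = 2.00.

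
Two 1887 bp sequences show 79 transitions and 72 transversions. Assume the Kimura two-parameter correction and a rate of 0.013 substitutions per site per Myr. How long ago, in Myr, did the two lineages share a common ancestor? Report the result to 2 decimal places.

3.26

P = 79/1887 ≈ 0.041865 and Q = 72/1887 ≈ 0.038156.
Under the Kimura two-parameter model, d = −½ ln(1 − 2P − Q) − ¼ ln(1 − 2Q).
1 − 2P − Q = 0.878114, giving −½ ln(0.878114) = 0.064989.
1 − 2Q = 0.923688, giving −¼ ln(0.923688) = 0.019845.
d = 0.064989 + 0.019845 = 0.084834.
Under a molecular clock d = 2μt, so t = d/(2μ) = 0.084834 / (2 × 0.013) = 3.26 Myr.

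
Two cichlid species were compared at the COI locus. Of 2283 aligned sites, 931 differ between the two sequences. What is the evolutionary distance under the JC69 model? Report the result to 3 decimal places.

p = 931/2283 ≈ 0.407797.
d = −(3/4) ln(1 − 4p/3) = −0.75 ln(1 − 0.543729) = −0.75 ln(0.456271)
  = −0.75 × (-0.784668) = 0.588501 substitutions/site.

0.589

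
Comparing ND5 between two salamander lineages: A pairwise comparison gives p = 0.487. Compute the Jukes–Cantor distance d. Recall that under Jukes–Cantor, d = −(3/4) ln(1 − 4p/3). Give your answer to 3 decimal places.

d = −(3/4) ln(1 − 4p/3) = −0.75 ln(1 − 0.649333) = −0.75 ln(0.350667)
  = −0.75 × (-1.047918) = 0.785939 substitutions/site.

0.786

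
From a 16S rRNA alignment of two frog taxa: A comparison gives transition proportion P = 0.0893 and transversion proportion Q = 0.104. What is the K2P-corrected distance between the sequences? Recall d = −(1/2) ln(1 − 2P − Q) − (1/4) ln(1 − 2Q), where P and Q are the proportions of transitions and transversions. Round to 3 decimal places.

Under the Kimura two-parameter model, d = −½ ln(1 − 2P − Q) − ¼ ln(1 − 2Q).
1 − 2P − Q = 0.7174, giving −½ ln(0.7174) = 0.166061.
1 − 2Q = 0.792, giving −¼ ln(0.792) = 0.058298.
d = 0.166061 + 0.058298 = 0.224359.

0.224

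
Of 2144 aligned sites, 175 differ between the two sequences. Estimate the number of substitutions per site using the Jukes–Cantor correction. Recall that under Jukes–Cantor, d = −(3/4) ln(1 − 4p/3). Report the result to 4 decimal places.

0.0864

p = 175/2144 ≈ 0.081623.
d = −(3/4) ln(1 − 4p/3) = −0.75 ln(1 − 0.108831) = −0.75 ln(0.891169)
  = −0.75 × (-0.115221) = 0.086416 substitutions/site.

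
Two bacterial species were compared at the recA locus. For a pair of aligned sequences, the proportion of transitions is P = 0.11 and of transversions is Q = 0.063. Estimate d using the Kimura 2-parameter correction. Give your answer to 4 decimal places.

0.2000

Under the Kimura two-parameter model, d = −½ ln(1 − 2P − Q) − ¼ ln(1 − 2Q).
1 − 2P − Q = 0.717, giving −½ ln(0.717) = 0.166340.
1 − 2Q = 0.874, giving −¼ ln(0.874) = 0.033669.
d = 0.166340 + 0.033669 = 0.200009.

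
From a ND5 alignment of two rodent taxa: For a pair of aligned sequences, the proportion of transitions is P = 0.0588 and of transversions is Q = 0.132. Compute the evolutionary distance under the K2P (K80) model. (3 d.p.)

0.220

Under the Kimura two-parameter model, d = −½ ln(1 − 2P − Q) − ¼ ln(1 − 2Q).
1 − 2P − Q = 0.7504, giving −½ ln(0.7504) = 0.143574.
1 − 2Q = 0.736, giving −¼ ln(0.736) = 0.076631.
d = 0.143574 + 0.076631 = 0.220205.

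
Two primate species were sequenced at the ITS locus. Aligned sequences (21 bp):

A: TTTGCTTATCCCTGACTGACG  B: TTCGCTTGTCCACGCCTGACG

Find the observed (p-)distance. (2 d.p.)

0.24

The sequences differ at 5 of 21 positions (sites 3, 8, 12, 13, 15).
p = 5/21 = 0.238095… ≈ 0.24 (to 2 d.p.).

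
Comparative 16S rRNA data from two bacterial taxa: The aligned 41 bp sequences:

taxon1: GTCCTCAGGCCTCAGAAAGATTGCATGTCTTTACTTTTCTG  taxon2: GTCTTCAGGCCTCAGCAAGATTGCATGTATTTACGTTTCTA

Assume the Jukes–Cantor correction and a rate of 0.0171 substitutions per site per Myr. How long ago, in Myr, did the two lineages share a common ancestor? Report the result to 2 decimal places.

The sequences differ at 5 of 41 sites (4, 16, 29, 35, 41), so p = 5/41 ≈ 0.121951.
d = −(3/4) ln(1 − 4p/3) = −0.75 ln(1 − 0.162601) = −0.75 ln(0.837399)
  = −0.75 × (-0.177455) = 0.133091 substitutions/site.
Under a molecular clock d = 2μt, so t = d/(2μ) = 0.133091 / (2 × 0.0171) = 3.89 Myr.

3.89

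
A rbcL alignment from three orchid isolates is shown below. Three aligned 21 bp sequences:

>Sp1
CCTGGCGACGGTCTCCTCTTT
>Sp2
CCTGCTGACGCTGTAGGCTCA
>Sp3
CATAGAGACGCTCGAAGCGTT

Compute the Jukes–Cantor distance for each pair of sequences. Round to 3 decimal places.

Sp1–Sp2: 9/21 sites differ → p ≈ 0.428571, d = −0.75 ln(1 − 0.571428) = 0.635472 ≈ 0.635.
Sp1–Sp3: 9/21 sites differ → p ≈ 0.428571, d = −0.75 ln(1 − 0.571428) = 0.635472 ≈ 0.635.
Sp2–Sp3: 10/21 sites differ → p ≈ 0.47619, d = −0.75 ln(1 − 0.63492) = 0.755729 ≈ 0.756.

d(Sp1,Sp2) = 0.635, d(Sp1,Sp3) = 0.635, d(Sp2,Sp3) = 0.756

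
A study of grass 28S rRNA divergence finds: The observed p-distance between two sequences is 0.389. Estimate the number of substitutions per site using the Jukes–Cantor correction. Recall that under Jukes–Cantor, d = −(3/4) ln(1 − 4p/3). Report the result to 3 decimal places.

d = −(3/4) ln(1 − 4p/3) = −0.75 ln(1 − 0.518667) = −0.75 ln(0.481333)
  = −0.75 × (-0.731196) = 0.548397 substitutions/site.

0.548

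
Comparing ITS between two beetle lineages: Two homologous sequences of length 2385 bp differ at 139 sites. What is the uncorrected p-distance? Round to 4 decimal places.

0.0583

p = 139/2385 = 0.058280… ≈ 0.0583 (to 4 d.p.).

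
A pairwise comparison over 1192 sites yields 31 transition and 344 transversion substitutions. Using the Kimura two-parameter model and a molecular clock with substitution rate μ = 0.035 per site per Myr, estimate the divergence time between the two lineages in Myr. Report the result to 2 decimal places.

P = 31/1192 ≈ 0.026007 and Q = 344/1192 ≈ 0.288591.
Under the Kimura two-parameter model, d = −½ ln(1 − 2P − Q) − ¼ ln(1 − 2Q).
1 − 2P − Q = 0.659395, giving −½ ln(0.659395) = 0.208216.
1 − 2Q = 0.422818, giving −¼ ln(0.422818) = 0.215203.
d = 0.208216 + 0.215203 = 0.423419.
Under a molecular clock d = 2μt, so t = d/(2μ) = 0.423419 / (2 × 0.035) = 6.05 Myr.

6.05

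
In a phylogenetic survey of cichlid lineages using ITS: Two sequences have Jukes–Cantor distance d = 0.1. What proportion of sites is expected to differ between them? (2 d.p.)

p = (3/4)(1 − e^(−4d/3)) = 0.75 × (1 − e^(-0.133333)) = 0.75 × (1 − 0.875174) = 0.093620.

0.09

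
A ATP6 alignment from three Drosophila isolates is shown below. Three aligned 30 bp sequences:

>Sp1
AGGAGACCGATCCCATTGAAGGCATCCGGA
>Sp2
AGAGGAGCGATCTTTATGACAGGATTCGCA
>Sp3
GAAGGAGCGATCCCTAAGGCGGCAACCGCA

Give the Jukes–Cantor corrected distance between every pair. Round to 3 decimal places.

Sp1–Sp2: 12/30 sites differ → p = 0.4, d = −0.75 ln(1 − 0.533333) = 0.571605 ≈ 0.572.
Sp1–Sp3: 12/30 sites differ → p = 0.4, d = −0.75 ln(1 − 0.533333) = 0.571605 ≈ 0.572.
Sp2–Sp3: 10/30 sites differ → p ≈ 0.333333, d = −0.75 ln(1 − 0.444444) = 0.440839 ≈ 0.441.

d(Sp1,Sp2) = 0.572, d(Sp1,Sp3) = 0.572, d(Sp2,Sp3) = 0.441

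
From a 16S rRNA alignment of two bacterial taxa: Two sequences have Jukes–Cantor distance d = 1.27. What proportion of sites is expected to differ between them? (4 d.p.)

p = (3/4)(1 − e^(−4d/3)) = 0.75 × (1 − e^(-1.693333)) = 0.75 × (1 − 0.183906) = 0.612071.

0.6121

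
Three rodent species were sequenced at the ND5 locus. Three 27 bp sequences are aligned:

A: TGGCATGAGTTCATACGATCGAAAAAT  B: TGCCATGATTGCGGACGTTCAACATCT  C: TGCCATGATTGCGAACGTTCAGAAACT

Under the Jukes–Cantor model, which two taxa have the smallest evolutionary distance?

B and C

A–B: 10/27 differ, p = 0.370, d = 0.511.
A–C: 9/27 differ, p = 0.333, d = 0.441.
B–C: 4/27 differ, p = 0.148, d = 0.165.
The smallest distance is between B and C.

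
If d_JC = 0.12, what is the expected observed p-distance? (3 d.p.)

p = (3/4)(1 − e^(−4d/3)) = 0.75 × (1 − e^(-0.16)) = 0.75 × (1 − 0.852144) = 0.110892.

0.111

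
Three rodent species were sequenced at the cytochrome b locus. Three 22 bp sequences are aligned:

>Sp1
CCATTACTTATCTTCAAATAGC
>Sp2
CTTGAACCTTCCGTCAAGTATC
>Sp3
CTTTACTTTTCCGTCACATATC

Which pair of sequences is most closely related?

Sp1–Sp2: 10/22 differ, p = 0.455, d = 0.699.
Sp1–Sp3: 10/22 differ, p = 0.455, d = 0.699.
Sp2–Sp3: 6/22 differ, p = 0.273, d = 0.339.
The smallest distance is between Sp2 and Sp3.

Sp2 and Sp3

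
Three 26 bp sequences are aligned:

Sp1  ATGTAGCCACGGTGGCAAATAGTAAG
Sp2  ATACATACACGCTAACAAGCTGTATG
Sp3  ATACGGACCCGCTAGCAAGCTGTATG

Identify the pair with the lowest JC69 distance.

Sp2 and Sp3

Sp1–Sp2: 11/26 differ, p = 0.423, d = 0.623.
Sp1–Sp3: 11/26 differ, p = 0.423, d = 0.623.
Sp2–Sp3: 4/26 differ, p = 0.154, d = 0.172.
The smallest distance is between Sp2 and Sp3.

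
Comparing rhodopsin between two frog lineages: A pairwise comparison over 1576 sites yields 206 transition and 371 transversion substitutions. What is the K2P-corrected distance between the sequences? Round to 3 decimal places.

0.503

P = 206/1576 ≈ 0.130711 and Q = 371/1576 ≈ 0.235406.
Under the Kimura two-parameter model, d = −½ ln(1 − 2P − Q) − ¼ ln(1 − 2Q).
1 − 2P − Q = 0.503172, giving −½ ln(0.503172) = 0.343412.
1 − 2Q = 0.529188, giving −¼ ln(0.529188) = 0.159103.
d = 0.343412 + 0.159103 = 0.502515.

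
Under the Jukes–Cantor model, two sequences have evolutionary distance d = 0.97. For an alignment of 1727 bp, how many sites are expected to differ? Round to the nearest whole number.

Invert JC69: p = (3/4)(1 − e^(−4d/3)) = 0.75 × (1 − e^(-1.293333)) = 0.75 × (1 − 0.274355) = 0.544234.
Expected differing sites = pL ≈ 0.544234 × 1727 = 939.892118 ≈ 940.

940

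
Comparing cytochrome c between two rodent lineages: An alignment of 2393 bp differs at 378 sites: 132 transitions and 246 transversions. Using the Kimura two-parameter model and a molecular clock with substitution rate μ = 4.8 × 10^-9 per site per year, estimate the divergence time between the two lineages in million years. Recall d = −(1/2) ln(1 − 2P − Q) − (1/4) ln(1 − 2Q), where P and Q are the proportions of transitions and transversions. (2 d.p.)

18.48

P = 132/2393 ≈ 0.055161 and Q = 246/2393 ≈ 0.1028.
Under the Kimura two-parameter model, d = −½ ln(1 − 2P − Q) − ¼ ln(1 − 2Q).
1 − 2P − Q = 0.786878, giving −½ ln(0.786878) = 0.119841.
1 − 2Q = 0.7944, giving −¼ ln(0.7944) = 0.057542.
d = 0.119841 + 0.057542 = 0.177383.
Under a molecular clock d = 2μt, so t = d/(2μ) = 0.177383 / (2 × 4.8 × 10^-9) = 18.48 million years.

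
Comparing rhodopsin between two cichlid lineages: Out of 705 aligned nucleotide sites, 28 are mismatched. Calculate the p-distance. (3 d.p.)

0.040

p = 28/705 = 0.039716… ≈ 0.040 (to 3 d.p.).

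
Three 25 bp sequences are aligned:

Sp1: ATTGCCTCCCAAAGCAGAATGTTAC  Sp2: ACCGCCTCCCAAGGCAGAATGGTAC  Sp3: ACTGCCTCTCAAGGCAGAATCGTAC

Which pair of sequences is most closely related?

Sp2 and Sp3

Sp1–Sp2: 4/25 differ, p = 0.160, d = 0.180.
Sp1–Sp3: 5/25 differ, p = 0.200, d = 0.233.
Sp2–Sp3: 3/25 differ, p = 0.120, d = 0.131.
The smallest distance is between Sp2 and Sp3.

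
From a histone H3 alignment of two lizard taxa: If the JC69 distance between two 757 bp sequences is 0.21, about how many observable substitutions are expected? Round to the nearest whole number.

Invert JC69: p = (3/4)(1 − e^(−4d/3)) = 0.75 × (1 − e^(-0.28)) = 0.75 × (1 − 0.755784) = 0.183162.
Expected differing sites = pL ≈ 0.183162 × 757 = 138.653634 ≈ 139.

139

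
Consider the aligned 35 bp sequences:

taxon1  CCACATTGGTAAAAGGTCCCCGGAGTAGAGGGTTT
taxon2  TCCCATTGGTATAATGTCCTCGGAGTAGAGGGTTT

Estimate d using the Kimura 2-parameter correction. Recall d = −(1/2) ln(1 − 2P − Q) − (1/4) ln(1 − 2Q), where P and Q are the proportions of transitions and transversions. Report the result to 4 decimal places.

0.1586

Of 35 sites, 2 differences are transitions and 3 are transversions, so P = 2/35 ≈ 0.057143 and Q = 3/35 ≈ 0.085714.
Under the Kimura two-parameter model, d = −½ ln(1 − 2P − Q) − ¼ ln(1 − 2Q).
1 − 2P − Q = 0.8, giving −½ ln(0.8) = 0.111572.
1 − 2Q = 0.828572, giving −¼ ln(0.828572) = 0.047013.
d = 0.111572 + 0.047013 = 0.158585.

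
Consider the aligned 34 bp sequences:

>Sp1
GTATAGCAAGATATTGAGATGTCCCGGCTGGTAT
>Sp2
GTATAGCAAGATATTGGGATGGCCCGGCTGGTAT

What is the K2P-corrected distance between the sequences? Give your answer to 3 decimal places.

Of 34 sites, 1 differences are transitions and 1 are transversions, so P = 1/34 ≈ 0.029412 and Q = 1/34 ≈ 0.029412.
Under the Kimura two-parameter model, d = −½ ln(1 − 2P − Q) − ¼ ln(1 − 2Q).
1 − 2P − Q = 0.911764, giving −½ ln(0.911764) = 0.046187.
1 − 2Q = 0.941176, giving −¼ ln(0.941176) = 0.015156.
d = 0.046187 + 0.015156 = 0.061343.

0.061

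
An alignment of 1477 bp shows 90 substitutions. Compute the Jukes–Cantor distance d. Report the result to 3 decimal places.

p = 90/1477 ≈ 0.060934.
d = −(3/4) ln(1 − 4p/3) = −0.75 ln(1 − 0.081245) = −0.75 ln(0.918755)
  = −0.75 × (-0.084736) = 0.063552 substitutions/site.

0.064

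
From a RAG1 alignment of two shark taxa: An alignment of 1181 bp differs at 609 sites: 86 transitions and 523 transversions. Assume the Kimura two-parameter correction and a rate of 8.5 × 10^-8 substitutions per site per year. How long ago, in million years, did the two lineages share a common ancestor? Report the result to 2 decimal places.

5.80

P = 86/1181 ≈ 0.07282 and Q = 523/1181 ≈ 0.442845.
Under the Kimura two-parameter model, d = −½ ln(1 − 2P − Q) − ¼ ln(1 − 2Q).
1 − 2P − Q = 0.411515, giving −½ ln(0.411515) = 0.443955.
1 − 2Q = 0.11431, giving −¼ ln(0.11431) = 0.542210.
d = 0.443955 + 0.542210 = 0.986165.
Under a molecular clock d = 2μt, so t = d/(2μ) = 0.986165 / (2 × 8.5 × 10^-8) = 5.80 million years.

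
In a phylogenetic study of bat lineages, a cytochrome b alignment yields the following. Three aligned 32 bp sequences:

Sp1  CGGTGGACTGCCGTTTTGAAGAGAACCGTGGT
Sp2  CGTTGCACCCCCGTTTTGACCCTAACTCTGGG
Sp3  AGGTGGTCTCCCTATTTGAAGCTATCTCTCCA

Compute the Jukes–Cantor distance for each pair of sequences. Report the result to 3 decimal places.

Sp1–Sp2: 11/32 sites differ → p = 0.34375, d = −0.75 ln(1 − 0.458333) = 0.459828 ≈ 0.460.
Sp1–Sp3: 13/32 sites differ → p = 0.40625, d = −0.75 ln(1 − 0.541667) = 0.585119 ≈ 0.585.
Sp2–Sp3: 13/32 sites differ → p = 0.40625, d = −0.75 ln(1 − 0.541667) = 0.585119 ≈ 0.585.

d(Sp1,Sp2) = 0.460, d(Sp1,Sp3) = 0.585, d(Sp2,Sp3) = 0.585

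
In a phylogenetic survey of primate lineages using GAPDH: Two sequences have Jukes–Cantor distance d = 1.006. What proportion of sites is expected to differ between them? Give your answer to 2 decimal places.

p = (3/4)(1 − e^(−4d/3)) = 0.75 × (1 − e^(-1.341333)) = 0.75 × (1 − 0.261497) = 0.553877.

0.55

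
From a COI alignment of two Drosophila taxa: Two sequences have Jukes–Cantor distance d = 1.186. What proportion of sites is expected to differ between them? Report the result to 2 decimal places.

0.60

p = (3/4)(1 − e^(−4d/3)) = 0.75 × (1 − e^(-1.581333)) = 0.75 × (1 − 0.205701) = 0.595724.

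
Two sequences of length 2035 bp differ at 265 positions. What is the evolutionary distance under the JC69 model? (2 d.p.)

p = 265/2035 ≈ 0.130221.
d = −(3/4) ln(1 − 4p/3) = −0.75 ln(1 − 0.173628) = −0.75 ln(0.826372)
  = −0.75 × (-0.190710) = 0.143033 substitutions/site.

0.14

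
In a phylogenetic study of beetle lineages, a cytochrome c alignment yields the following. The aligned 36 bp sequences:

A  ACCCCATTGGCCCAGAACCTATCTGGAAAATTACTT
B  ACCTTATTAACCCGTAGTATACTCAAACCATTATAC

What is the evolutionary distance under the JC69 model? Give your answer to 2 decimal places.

0.91

The sequences differ at 19 of 36 sites, so p = 19/36 ≈ 0.527778.
d = −(3/4) ln(1 − 4p/3) = −0.75 ln(1 − 0.703704) = −0.75 ln(0.296296)
  = −0.75 × (-1.216396) = 0.912297 substitutions/site.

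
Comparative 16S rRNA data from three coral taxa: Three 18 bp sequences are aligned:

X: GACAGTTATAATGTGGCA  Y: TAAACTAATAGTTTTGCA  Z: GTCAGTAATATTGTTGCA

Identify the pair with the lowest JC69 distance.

X–Y: 7/18 differ, p = 0.389, d = 0.548.
X–Z: 4/18 differ, p = 0.222, d = 0.264.
Y–Z: 6/18 differ, p = 0.333, d = 0.441.
The smallest distance is between X and Z.

X and Z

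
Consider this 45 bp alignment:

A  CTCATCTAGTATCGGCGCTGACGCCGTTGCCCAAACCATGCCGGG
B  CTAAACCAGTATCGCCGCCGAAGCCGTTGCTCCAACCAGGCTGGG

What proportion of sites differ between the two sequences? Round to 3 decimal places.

0.222

The sequences differ at 10 of 45 positions (sites 3, 5, 7, 15, 19, 22, 31, 33, 39, 42).
p = 10/45 = 0.222222… ≈ 0.222 (to 3 d.p.).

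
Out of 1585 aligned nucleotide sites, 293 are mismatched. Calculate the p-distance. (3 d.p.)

p = 293/1585 = 0.184858… ≈ 0.185 (to 3 d.p.).

0.185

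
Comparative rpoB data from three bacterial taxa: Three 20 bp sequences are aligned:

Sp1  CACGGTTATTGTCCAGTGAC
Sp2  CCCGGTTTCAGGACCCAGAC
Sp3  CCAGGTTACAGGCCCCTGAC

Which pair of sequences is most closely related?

Sp1–Sp2: 9/20 differ, p = 0.450, d = 0.687.
Sp1–Sp3: 7/20 differ, p = 0.350, d = 0.471.
Sp2–Sp3: 4/20 differ, p = 0.200, d = 0.233.
The smallest distance is between Sp2 and Sp3.

Sp2 and Sp3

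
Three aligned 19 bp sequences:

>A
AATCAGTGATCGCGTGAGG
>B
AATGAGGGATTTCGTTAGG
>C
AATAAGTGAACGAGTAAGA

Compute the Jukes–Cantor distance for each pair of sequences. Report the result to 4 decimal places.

A–B: 5/19 sites differ → p ≈ 0.263158, d = −0.75 ln(1 − 0.350877) = 0.324100 ≈ 0.3241.
A–C: 5/19 sites differ → p ≈ 0.263158, d = −0.75 ln(1 − 0.350877) = 0.324100 ≈ 0.3241.
B–C: 8/19 sites differ → p ≈ 0.421053, d = −0.75 ln(1 − 0.561404) = 0.618132 ≈ 0.6181.

d(A,B) = 0.3241, d(A,C) = 0.3241, d(B,C) = 0.6181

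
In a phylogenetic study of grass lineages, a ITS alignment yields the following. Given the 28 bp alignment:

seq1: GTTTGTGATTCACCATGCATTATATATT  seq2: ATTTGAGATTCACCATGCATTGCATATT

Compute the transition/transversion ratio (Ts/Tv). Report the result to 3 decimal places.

3.000

Transitions are A↔G and C↔T; transversions are all other mismatches.
Transitions: 3. Transversions: 1.
R = 3/1 = 3.000.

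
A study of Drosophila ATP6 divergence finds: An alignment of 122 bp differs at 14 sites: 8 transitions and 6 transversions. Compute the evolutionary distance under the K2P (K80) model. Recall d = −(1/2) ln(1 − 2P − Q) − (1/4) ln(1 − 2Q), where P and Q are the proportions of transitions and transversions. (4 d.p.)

0.1253

P = 8/122 ≈ 0.065574 and Q = 6/122 ≈ 0.04918.
Under the Kimura two-parameter model, d = −½ ln(1 − 2P − Q) − ¼ ln(1 − 2Q).
1 − 2P − Q = 0.819672, giving −½ ln(0.819672) = 0.099426.
1 − 2Q = 0.90164, giving −¼ ln(0.90164) = 0.025885.
d = 0.099426 + 0.025885 = 0.125311.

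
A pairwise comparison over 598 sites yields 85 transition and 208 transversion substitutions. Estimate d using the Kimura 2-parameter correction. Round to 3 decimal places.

0.797

P = 85/598 ≈ 0.14214 and Q = 208/598 ≈ 0.347826.
Under the Kimura two-parameter model, d = −½ ln(1 − 2P − Q) − ¼ ln(1 − 2Q).
1 − 2P − Q = 0.367894, giving −½ ln(0.367894) = 0.499980.
1 − 2Q = 0.304348, giving −¼ ln(0.304348) = 0.297396.
d = 0.499980 + 0.297396 = 0.797376.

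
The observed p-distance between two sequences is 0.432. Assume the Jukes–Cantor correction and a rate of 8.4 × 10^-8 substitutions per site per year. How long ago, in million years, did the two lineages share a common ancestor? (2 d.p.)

d = −(3/4) ln(1 − 4p/3) = −0.75 ln(1 − 0.576) = −0.75 ln(0.424)
  = −0.75 × (-0.858022) = 0.643517 substitutions/site.
Under a molecular clock d = 2μt, so t = d/(2μ) = 0.643517 / (2 × 8.4 × 10^-8) = 3.83 million years.

3.83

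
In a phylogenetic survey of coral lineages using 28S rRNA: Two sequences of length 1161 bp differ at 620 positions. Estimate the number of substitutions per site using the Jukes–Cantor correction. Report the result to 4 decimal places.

p = 620/1161 ≈ 0.534022.
d = −(3/4) ln(1 − 4p/3) = −0.75 ln(1 − 0.712029) = −0.75 ln(0.287971)
  = −0.75 × (-1.244895) = 0.933671 substitutions/site.

0.9337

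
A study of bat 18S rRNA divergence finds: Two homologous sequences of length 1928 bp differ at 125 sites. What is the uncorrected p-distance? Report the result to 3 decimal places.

0.065

p = 125/1928 = 0.064834… ≈ 0.065 (to 3 d.p.).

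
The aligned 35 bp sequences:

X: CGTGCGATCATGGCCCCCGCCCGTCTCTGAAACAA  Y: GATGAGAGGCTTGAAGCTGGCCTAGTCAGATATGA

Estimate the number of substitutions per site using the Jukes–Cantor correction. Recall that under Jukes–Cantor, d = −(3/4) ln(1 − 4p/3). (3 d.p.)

The sequences differ at 19 of 35 sites, so p = 19/35 ≈ 0.542857.
d = −(3/4) ln(1 − 4p/3) = −0.75 ln(1 − 0.723809) = −0.75 ln(0.276191)
  = −0.75 × (-1.286663) = 0.964997 substitutions/site.

0.965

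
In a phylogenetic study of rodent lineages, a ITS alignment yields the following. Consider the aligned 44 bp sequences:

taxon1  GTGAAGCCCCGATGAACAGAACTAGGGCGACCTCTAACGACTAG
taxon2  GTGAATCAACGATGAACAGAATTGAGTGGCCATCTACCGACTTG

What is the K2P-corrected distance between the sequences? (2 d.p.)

0.34

Of 44 sites, 3 differences are transitions and 9 are transversions, so P = 3/44 ≈ 0.068182 and Q = 9/44 ≈ 0.204545.
Under the Kimura two-parameter model, d = −½ ln(1 − 2P − Q) − ¼ ln(1 − 2Q).
1 − 2P − Q = 0.659091, giving −½ ln(0.659091) = 0.208447.
1 − 2Q = 0.59091, giving −¼ ln(0.59091) = 0.131523.
d = 0.208447 + 0.131523 = 0.339970.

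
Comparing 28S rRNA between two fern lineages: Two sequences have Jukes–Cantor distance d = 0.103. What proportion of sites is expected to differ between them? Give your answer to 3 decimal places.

p = (3/4)(1 − e^(−4d/3)) = 0.75 × (1 − e^(-0.137333)) = 0.75 × (1 − 0.871680) = 0.096240.

0.096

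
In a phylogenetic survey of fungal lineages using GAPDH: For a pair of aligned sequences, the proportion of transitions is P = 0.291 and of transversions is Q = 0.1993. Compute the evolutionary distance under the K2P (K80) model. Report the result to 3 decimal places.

Under the Kimura two-parameter model, d = −½ ln(1 − 2P − Q) − ¼ ln(1 − 2Q).
1 − 2P − Q = 0.2187, giving −½ ln(0.2187) = 0.760027.
1 − 2Q = 0.6014, giving −¼ ln(0.6014) = 0.127124.
d = 0.760027 + 0.127124 = 0.887151.

0.887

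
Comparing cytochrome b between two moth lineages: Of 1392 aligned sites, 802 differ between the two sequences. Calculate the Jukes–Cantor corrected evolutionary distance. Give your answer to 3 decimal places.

p = 802/1392 ≈ 0.576149.
d = −(3/4) ln(1 − 4p/3) = −0.75 ln(1 − 0.768199) = −0.75 ln(0.231801)
  = −0.75 × (-1.461876) = 1.096407 substitutions/site.

1.096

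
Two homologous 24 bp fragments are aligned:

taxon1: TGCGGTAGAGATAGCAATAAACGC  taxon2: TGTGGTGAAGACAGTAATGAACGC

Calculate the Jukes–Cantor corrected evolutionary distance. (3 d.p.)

The sequences differ at 6 of 24 sites (3, 7, 8, 12, 15, 19), so p = 6/24 = 0.25.
d = −(3/4) ln(1 − 4p/3) = −0.75 ln(1 − 0.333333) = −0.75 ln(0.666667)
  = −0.75 × (-0.405465) = 0.304099 substitutions/site.

0.304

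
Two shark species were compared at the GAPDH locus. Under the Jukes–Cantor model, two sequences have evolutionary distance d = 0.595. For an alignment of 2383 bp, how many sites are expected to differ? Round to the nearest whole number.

979

Invert JC69: p = (3/4)(1 − e^(−4d/3)) = 0.75 × (1 − e^(-0.793333)) = 0.75 × (1 − 0.452335) = 0.410749.
Expected differing sites = pL ≈ 0.410749 × 2383 = 978.814867 ≈ 979.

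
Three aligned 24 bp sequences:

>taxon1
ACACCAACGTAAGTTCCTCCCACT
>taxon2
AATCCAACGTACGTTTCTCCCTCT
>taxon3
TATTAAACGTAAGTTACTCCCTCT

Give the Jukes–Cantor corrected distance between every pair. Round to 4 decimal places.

d(taxon1,taxon2) = 0.2441, d(taxon1,taxon3) = 0.3694, d(taxon2,taxon3) = 0.2441

taxon1–taxon2: 5/24 sites differ → p ≈ 0.208333, d = −0.75 ln(1 − 0.277777) = 0.244066 ≈ 0.2441.
taxon1–taxon3: 7/24 sites differ → p ≈ 0.291667, d = −0.75 ln(1 − 0.388889) = 0.369358 ≈ 0.3694.
taxon2–taxon3: 5/24 sites differ → p ≈ 0.208333, d = −0.75 ln(1 − 0.277777) = 0.244066 ≈ 0.2441.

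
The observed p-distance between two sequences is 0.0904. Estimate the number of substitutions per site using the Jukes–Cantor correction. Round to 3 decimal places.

0.096

d = −(3/4) ln(1 − 4p/3) = −0.75 ln(1 − 0.120533) = −0.75 ln(0.879467)
  = −0.75 × (-0.128439) = 0.096329 substitutions/site.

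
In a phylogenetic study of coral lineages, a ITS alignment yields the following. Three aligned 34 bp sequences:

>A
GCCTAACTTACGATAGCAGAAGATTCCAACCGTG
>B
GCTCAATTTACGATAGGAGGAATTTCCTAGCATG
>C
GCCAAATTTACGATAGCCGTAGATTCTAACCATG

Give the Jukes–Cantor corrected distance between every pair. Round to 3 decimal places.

A–B: 10/34 sites differ → p ≈ 0.294118, d = −0.75 ln(1 − 0.392157) = 0.373379 ≈ 0.373.
A–C: 6/34 sites differ → p ≈ 0.176471, d = −0.75 ln(1 − 0.235295) = 0.201199 ≈ 0.201.
B–C: 10/34 sites differ → p ≈ 0.294118, d = −0.75 ln(1 − 0.392157) = 0.373379 ≈ 0.373.

d(A,B) = 0.373, d(A,C) = 0.201, d(B,C) = 0.373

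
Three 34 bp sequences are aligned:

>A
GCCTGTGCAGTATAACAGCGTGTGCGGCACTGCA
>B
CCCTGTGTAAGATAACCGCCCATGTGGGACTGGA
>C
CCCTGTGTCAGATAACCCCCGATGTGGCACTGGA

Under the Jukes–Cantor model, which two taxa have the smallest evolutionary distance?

B and C

A–B: 11/34 differ, p = 0.324, d = 0.423.
A–C: 12/34 differ, p = 0.353, d = 0.477.
B–C: 4/34 differ, p = 0.118, d = 0.128.
The smallest distance is between B and C.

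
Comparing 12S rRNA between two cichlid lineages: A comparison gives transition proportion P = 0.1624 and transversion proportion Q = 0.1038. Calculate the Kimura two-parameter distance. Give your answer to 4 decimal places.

0.3380

Under the Kimura two-parameter model, d = −½ ln(1 − 2P − Q) − ¼ ln(1 − 2Q).
1 − 2P − Q = 0.5714, giving −½ ln(0.5714) = 0.279833.
1 − 2Q = 0.7924, giving −¼ ln(0.7924) = 0.058172.
d = 0.279833 + 0.058172 = 0.338005.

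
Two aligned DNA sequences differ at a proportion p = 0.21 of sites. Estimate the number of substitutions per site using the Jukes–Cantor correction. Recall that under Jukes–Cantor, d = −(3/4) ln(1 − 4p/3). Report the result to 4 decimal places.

d = −(3/4) ln(1 − 4p/3) = −0.75 ln(1 − 0.28) = −0.75 ln(0.72)
  = −0.75 × (-0.328504) = 0.246378 substitutions/site.

0.2464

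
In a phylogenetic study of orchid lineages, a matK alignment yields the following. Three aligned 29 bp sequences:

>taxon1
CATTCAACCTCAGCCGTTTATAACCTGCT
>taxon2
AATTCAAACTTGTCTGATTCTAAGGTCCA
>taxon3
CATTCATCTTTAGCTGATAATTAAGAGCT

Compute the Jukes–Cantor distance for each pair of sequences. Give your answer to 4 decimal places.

taxon1–taxon2: 12/29 sites differ → p ≈ 0.413793, d = −0.75 ln(1 − 0.551724) = 0.601760 ≈ 0.6018.
taxon1–taxon3: 10/29 sites differ → p ≈ 0.344828, d = −0.75 ln(1 − 0.459771) = 0.461822 ≈ 0.4618.
taxon2–taxon3: 13/29 sites differ → p ≈ 0.448276, d = −0.75 ln(1 − 0.597701) = 0.682920 ≈ 0.6829.

d(taxon1,taxon2) = 0.6018, d(taxon1,taxon3) = 0.4618, d(taxon2,taxon3) = 0.6829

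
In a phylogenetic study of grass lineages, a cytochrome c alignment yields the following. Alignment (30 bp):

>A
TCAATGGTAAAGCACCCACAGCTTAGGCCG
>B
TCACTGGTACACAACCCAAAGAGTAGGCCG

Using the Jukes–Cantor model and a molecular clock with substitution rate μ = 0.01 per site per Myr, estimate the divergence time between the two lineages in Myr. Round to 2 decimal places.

The sequences differ at 7 of 30 sites (4, 10, 12, 13, 19, 22, 23), so p = 7/30 ≈ 0.233333.
d = −(3/4) ln(1 − 4p/3) = −0.75 ln(1 − 0.311111) = −0.75 ln(0.688889)
  = −0.75 × (-0.372675) = 0.279506 substitutions/site.
Under a molecular clock d = 2μt, so t = d/(2μ) = 0.279506 / (2 × 0.01) = 13.98 Myr.

13.98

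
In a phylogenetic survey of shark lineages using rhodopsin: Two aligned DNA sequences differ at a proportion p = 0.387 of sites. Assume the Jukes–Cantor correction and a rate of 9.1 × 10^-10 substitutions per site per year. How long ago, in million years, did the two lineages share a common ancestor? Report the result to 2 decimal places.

299.04

d = −(3/4) ln(1 − 4p/3) = −0.75 ln(1 − 0.516) = −0.75 ln(0.484)
  = −0.75 × (-0.725670) = 0.544253 substitutions/site.
Under a molecular clock d = 2μt, so t = d/(2μ) = 0.544253 / (2 × 9.1 × 10^-10) = 299.04 million years.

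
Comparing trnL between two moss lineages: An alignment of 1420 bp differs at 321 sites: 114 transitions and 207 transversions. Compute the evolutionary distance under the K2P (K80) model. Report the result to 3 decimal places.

P = 114/1420 ≈ 0.080282 and Q = 207/1420 ≈ 0.145775.
Under the Kimura two-parameter model, d = −½ ln(1 − 2P − Q) − ¼ ln(1 − 2Q).
1 − 2P − Q = 0.693661, giving −½ ln(0.693661) = 0.182886.
1 − 2Q = 0.70845, giving −¼ ln(0.70845) = 0.086169.
d = 0.182886 + 0.086169 = 0.269055.

0.269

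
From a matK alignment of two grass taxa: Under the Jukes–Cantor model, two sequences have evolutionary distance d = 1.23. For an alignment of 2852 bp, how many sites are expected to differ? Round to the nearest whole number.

Invert JC69: p = (3/4)(1 − e^(−4d/3)) = 0.75 × (1 − e^(-1.64)) = 0.75 × (1 − 0.193980) = 0.604515.
Expected differing sites = pL ≈ 0.604515 × 2852 = 1724.07678 ≈ 1724.

1724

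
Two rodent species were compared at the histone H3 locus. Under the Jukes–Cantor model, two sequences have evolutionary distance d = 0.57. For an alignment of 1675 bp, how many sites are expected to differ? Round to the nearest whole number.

669

Invert JC69: p = (3/4)(1 − e^(−4d/3)) = 0.75 × (1 − e^(-0.76)) = 0.75 × (1 − 0.467666) = 0.399251.
Expected differing sites = pL ≈ 0.399251 × 1675 = 668.745425 ≈ 669.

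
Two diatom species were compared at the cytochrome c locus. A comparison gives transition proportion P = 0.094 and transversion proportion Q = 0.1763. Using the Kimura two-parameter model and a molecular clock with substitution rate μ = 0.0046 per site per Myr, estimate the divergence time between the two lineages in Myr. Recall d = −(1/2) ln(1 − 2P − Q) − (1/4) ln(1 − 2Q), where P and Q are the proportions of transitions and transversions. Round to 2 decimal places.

36.44

Under the Kimura two-parameter model, d = −½ ln(1 − 2P − Q) − ¼ ln(1 − 2Q).
1 − 2P − Q = 0.6357, giving −½ ln(0.6357) = 0.226514.
1 − 2Q = 0.6474, giving −¼ ln(0.6474) = 0.108698.
d = 0.226514 + 0.108698 = 0.335212.
Under a molecular clock d = 2μt, so t = d/(2μ) = 0.335212 / (2 × 0.0046) = 36.44 Myr.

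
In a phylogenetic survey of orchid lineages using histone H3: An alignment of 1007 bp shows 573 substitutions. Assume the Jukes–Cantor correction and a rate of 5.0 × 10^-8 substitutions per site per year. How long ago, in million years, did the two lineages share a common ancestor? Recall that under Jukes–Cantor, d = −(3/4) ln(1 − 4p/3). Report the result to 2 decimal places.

10.66

p = 573/1007 ≈ 0.569017.
d = −(3/4) ln(1 − 4p/3) = −0.75 ln(1 − 0.758689) = −0.75 ln(0.241311)
  = −0.75 × (-1.421669) = 1.066252 substitutions/site.
Under a molecular clock d = 2μt, so t = d/(2μ) = 1.066252 / (2 × 5.0 × 10^-8) = 10.66 million years.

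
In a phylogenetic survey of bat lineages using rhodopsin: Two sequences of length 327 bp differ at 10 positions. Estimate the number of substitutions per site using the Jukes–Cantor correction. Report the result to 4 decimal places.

0.0312

p = 10/327 ≈ 0.030581.
d = −(3/4) ln(1 − 4p/3) = −0.75 ln(1 − 0.040775) = −0.75 ln(0.959225)
  = −0.75 × (-0.041630) = 0.031223 substitutions/site.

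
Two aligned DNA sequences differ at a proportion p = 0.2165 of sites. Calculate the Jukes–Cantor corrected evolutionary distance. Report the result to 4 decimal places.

0.2555

d = −(3/4) ln(1 − 4p/3) = −0.75 ln(1 − 0.288667) = −0.75 ln(0.711333)
  = −0.75 × (-0.340615) = 0.255461 substitutions/site.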